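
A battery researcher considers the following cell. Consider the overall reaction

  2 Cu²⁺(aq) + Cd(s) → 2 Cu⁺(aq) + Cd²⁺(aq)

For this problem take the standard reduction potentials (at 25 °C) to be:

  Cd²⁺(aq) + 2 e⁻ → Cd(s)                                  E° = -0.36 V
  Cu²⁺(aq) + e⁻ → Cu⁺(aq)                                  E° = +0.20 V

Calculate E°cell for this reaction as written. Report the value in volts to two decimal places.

+0.56 V

The Cu²⁺/Cu⁺ couple has the higher reduction potential, so it is the cathode; Cd²⁺/Cd is oxidised at the anode.
E°cell = E°(cathode) − E°(anode) = (+0.20) − (-0.36) = +0.56 V.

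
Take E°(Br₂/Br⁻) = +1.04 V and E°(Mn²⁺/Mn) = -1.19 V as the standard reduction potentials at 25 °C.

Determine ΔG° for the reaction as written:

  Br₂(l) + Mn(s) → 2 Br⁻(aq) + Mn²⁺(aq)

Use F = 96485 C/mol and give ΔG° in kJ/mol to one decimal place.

-430.3 kJ/mol

As written, Br₂/Br⁻ is reduced (cathode) and Mn²⁺/Mn is oxidised (anode), so E°cell = (+1.04) − (-1.19) = +2.23 V.
Balancing electrons gives n = 2.
ΔG° = −nFE° = −(2)(96485)(+2.23) = -430,323 J = -430.3 kJ/mol.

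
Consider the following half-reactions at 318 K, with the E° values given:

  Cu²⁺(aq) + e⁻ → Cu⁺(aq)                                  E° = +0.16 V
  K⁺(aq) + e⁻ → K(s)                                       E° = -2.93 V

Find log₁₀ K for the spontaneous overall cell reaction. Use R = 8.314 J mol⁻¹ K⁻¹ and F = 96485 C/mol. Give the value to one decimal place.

Cathode: Cu²⁺/Cu⁺; anode: K⁺/K. E°cell = (+0.16) − (-2.93) = +3.09 V, with n = 1.
ΔG° = −nFE° = −RT ln K, so ln K = nFE°/(RT) = (1)(96485)(+3.09) / ((8.314)(318)) = 112.767.
log₁₀ K = 112.767 / ln 10 = 49.0.

49.0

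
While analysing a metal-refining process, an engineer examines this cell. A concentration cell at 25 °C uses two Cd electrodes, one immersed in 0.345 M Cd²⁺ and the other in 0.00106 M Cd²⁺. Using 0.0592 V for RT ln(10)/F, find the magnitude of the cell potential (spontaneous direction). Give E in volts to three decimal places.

For a concentration cell E°cell = 0. The 0.345 M side is the cathode (reduction is favoured where [Cd²⁺] is higher).
With n = 2, E = −(0.0592/2) log([Cd²⁺]ₐₙ/[Cd²⁺]꜀ₐₜ) = −(0.0592/2) log(0.00106/0.345) = −(0.0592/2)(-2.513) = +0.074 V.

+0.074 V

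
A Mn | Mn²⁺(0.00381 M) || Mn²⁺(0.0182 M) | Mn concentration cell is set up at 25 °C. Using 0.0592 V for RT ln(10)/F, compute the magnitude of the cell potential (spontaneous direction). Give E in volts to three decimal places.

+0.020 V

For a concentration cell E°cell = 0. The 0.0182 M side is the cathode (reduction is favoured where [Mn²⁺] is higher).
With n = 2, E = −(0.0592/2) log([Mn²⁺]ₐₙ/[Mn²⁺]꜀ₐₜ) = −(0.0592/2) log(0.00381/0.0182) = −(0.0592/2)(-0.679) = +0.020 V.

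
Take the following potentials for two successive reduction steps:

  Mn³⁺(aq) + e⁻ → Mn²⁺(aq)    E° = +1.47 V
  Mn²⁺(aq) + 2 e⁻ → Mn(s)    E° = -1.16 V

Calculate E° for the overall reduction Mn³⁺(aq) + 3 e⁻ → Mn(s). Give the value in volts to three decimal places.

Since ΔG° = −nFE° is additive over sequential reductions, n₃E°₃ = n₁E°₁ + n₂E°₂.
E°₃ = (1×+1.47 + 2×-1.16) / 3 = (-0.850) / 3 = -0.283 V.

-0.283 V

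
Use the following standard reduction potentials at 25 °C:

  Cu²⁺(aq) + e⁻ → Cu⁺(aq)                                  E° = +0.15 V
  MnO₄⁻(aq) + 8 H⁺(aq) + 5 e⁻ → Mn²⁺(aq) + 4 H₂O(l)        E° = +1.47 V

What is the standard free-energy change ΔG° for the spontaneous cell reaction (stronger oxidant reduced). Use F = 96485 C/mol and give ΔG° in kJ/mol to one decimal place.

-636.8 kJ/mol

MnO₄⁻/Mn²⁺ (E° = +1.47 V) is the cathode; Cu²⁺/Cu⁺ (E° = +0.15 V) is the anode, so E°cell = +1.32 V.
Balancing electrons gives n = 5 (lcm of 5 and 1).
ΔG° = −nFE° = −(5)(96485)(+1.32) = -636,801 J = -636.8 kJ/mol.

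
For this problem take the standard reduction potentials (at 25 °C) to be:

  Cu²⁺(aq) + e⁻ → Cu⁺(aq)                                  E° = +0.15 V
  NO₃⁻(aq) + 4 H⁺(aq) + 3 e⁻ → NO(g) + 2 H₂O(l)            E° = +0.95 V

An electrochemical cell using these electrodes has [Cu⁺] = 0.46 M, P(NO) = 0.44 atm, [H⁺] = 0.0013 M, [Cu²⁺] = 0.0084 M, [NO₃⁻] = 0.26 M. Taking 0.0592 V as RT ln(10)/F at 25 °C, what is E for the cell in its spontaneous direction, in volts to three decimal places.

+0.671 V

NO₃⁻/NO is the cathode (higher E°), Cu²⁺/Cu⁺ the anode: E°cell = +0.95 − (+0.15) = +0.80 V, n = 3.
Overall: NO₃⁻(aq) + 4 H⁺(aq) + 3 Cu⁺(aq) → NO(g) + 2 H₂O(l) + 3 Cu²⁺(aq)
Q = P(NO)·[Cu²⁺]^3 / ([NO₃⁻]·[H⁺]^4·[Cu⁺]^3); log Q = 6.557.
E = E° − (0.0592/n) log Q = +0.80 − (0.0592/3)(6.557) = +0.671 V.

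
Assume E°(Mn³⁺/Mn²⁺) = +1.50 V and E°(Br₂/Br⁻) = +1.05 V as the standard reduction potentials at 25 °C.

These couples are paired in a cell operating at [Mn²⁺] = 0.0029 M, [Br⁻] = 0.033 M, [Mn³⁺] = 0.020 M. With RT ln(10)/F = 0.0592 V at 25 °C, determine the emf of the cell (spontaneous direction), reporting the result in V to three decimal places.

+0.412 V

Mn³⁺/Mn²⁺ is the cathode (higher E°), Br₂/Br⁻ the anode: E°cell = +1.50 − (+1.05) = +0.45 V, n = 2.
Overall: 2 Mn³⁺(aq) + 2 Br⁻(aq) → 2 Mn²⁺(aq) + Br₂(l)
Q = [Mn²⁺]^2 / ([Mn³⁺]^2·[Br⁻]^2); log Q = 1.286.
E = E° − (0.0592/n) log Q = +0.45 − (0.0592/2)(1.286) = +0.412 V.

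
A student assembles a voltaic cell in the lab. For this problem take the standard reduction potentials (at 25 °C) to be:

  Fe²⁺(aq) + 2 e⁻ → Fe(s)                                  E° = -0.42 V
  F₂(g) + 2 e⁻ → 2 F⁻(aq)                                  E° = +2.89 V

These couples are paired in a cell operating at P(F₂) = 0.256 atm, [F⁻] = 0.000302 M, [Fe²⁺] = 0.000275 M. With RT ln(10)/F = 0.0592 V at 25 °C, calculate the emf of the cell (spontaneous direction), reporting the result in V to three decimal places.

F₂/F⁻ is the cathode (higher E°), Fe²⁺/Fe the anode: E°cell = +2.89 − (-0.42) = +3.31 V, n = 2.
Overall: F₂(g) + Fe(s) → 2 F⁻(aq) + Fe²⁺(aq)
Q = [F⁻]^2·[Fe²⁺] / (P(F₂)); log Q = -10.009.
E = E° − (0.0592/n) log Q = +3.31 − (0.0592/2)(-10.009) = +3.606 V.

+3.606 V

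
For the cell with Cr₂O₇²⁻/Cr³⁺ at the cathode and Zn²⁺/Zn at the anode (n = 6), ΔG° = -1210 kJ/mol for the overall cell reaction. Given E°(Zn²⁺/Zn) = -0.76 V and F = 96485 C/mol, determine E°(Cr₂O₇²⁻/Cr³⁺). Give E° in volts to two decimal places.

+1.33 V

E°cell = −ΔG°/(nF) = −(-1210×10³)/((6)(96485)) = +2.090 V.
Since Cr₂O₇²⁻/Cr³⁺ is the cathode and Zn²⁺/Zn the anode, E°cell = E°(Cr₂O₇²⁻/Cr³⁺) − E°(Zn²⁺/Zn).
So E°(Cr₂O₇²⁻/Cr³⁺) = E°cell + E°(Zn²⁺/Zn) = +2.090 + (-0.76) = +1.33 V.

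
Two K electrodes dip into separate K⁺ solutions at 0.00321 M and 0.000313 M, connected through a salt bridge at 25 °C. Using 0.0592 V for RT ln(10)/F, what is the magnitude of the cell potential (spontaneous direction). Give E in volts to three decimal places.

+0.060 V

For a concentration cell E°cell = 0. The 0.00321 M side is the cathode (reduction is favoured where [K⁺] is higher).
With n = 1, E = −(0.0592/1) log([K⁺]ₐₙ/[K⁺]꜀ₐₜ) = −(0.0592/1) log(0.000313/0.00321) = −(0.0592/1)(-1.011) = +0.060 V.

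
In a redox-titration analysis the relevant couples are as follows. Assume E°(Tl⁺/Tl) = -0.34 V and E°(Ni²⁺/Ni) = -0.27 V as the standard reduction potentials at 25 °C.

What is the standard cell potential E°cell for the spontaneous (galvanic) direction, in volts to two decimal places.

+0.07 V

The Ni²⁺/Ni couple has the higher reduction potential, so it is the cathode; Tl⁺/Tl is oxidised at the anode.
E°cell = E°(cathode) − E°(anode) = (-0.27) − (-0.34) = +0.07 V.
Since E°cell > 0, the reaction is spontaneous under standard conditions.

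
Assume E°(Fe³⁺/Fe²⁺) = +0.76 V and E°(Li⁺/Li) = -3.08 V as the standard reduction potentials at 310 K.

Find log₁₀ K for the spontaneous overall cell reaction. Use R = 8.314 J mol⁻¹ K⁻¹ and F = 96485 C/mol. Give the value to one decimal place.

62.4

Cathode: Fe³⁺/Fe²⁺; anode: Li⁺/Li. E°cell = (+0.76) − (-3.08) = +3.84 V, with n = 1.
ΔG° = −nFE° = −RT ln K, so ln K = nFE°/(RT) = (1)(96485)(+3.84) / ((8.314)(310)) = 143.754.
log₁₀ K = 143.754 / ln 10 = 62.4.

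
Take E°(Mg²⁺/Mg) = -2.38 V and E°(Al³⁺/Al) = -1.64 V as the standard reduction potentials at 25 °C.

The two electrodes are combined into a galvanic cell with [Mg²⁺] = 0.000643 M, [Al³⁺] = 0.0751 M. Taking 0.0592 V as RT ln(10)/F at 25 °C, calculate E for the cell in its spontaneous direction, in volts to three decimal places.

+0.812 V

Al³⁺/Al is the cathode (higher E°), Mg²⁺/Mg the anode: E°cell = -1.64 − (-2.38) = +0.74 V, n = 6.
Overall: 2 Al³⁺(aq) + 3 Mg(s) → 2 Al(s) + 3 Mg²⁺(aq)
Q = [Mg²⁺]^3 / ([Al³⁺]^2); log Q = -7.327.
E = E° − (0.0592/n) log Q = +0.74 − (0.0592/6)(-7.327) = +0.812 V.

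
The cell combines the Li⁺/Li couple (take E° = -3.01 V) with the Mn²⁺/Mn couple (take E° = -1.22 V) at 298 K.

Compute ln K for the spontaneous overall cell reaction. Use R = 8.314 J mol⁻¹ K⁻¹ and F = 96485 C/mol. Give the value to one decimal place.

Cathode: Mn²⁺/Mn; anode: Li⁺/Li. E°cell = (-1.22) − (-3.01) = +1.79 V, with n = 2.
ΔG° = −nFE° = −RT ln K, so ln K = nFE°/(RT) = (2)(96485)(+1.79) / ((8.314)(298)) = 139.417.

139.4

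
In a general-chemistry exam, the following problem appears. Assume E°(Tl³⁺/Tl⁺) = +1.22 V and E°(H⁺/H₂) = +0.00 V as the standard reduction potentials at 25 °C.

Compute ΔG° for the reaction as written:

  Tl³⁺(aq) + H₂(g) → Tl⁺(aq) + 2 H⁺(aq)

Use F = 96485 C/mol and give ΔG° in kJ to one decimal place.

As written, Tl³⁺/Tl⁺ is reduced (cathode) and H⁺/H₂ is oxidised (anode), so E°cell = (+1.22) − (+0.00) = +1.22 V.
Balancing electrons gives n = 2.
ΔG° = −nFE° = −(2)(96485)(+1.22) = -235,423 J = -235.4 kJ.

-235.4 kJ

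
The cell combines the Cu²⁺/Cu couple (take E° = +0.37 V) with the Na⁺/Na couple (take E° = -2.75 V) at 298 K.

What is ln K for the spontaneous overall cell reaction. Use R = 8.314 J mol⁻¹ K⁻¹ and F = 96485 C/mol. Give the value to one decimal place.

243.0

Cathode: Cu²⁺/Cu; anode: Na⁺/Na. E°cell = (+0.37) − (-2.75) = +3.12 V, with n = 2.
ΔG° = −nFE° = −RT ln K, so ln K = nFE°/(RT) = (2)(96485)(+3.12) / ((8.314)(298)) = 243.007.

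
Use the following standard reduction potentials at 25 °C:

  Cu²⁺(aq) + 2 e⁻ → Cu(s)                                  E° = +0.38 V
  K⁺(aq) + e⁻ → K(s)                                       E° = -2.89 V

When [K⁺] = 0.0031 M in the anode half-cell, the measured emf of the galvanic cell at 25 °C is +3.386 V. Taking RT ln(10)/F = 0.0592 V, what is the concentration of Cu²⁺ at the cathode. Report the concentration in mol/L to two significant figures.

0.080 M

Cu²⁺/Cu is the cathode, K⁺/K the anode: E°cell = +3.27 V, n = 2.
Overall reaction: Cu²⁺(aq) + 2 K(s) → Cu(s) + 2 K⁺(aq); Q = [K⁺]^2/[Cu²⁺]^1.
From E = E° − (0.0592/n) log Q: log Q = (E° − E)·n/0.0592 = (+3.27 − (+3.386))·2/0.0592 = -3.9189.
So 1·log[Cu²⁺] = 2·log(0.0031) − log Q = -5.0173 − (-3.9189) = -1.0984; [Cu²⁺] = 10^(-1.0984) ≈ 0.080 M.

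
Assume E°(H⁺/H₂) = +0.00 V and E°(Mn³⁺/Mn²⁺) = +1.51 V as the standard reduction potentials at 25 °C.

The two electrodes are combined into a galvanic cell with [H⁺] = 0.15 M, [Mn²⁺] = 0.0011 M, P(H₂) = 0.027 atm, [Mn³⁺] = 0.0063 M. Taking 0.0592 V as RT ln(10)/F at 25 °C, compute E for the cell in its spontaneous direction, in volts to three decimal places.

+1.557 V

Mn³⁺/Mn²⁺ is the cathode (higher E°), H⁺/H₂ the anode: E°cell = +1.51 − (+0.00) = +1.51 V, n = 2.
Overall: 2 Mn³⁺(aq) + H₂(g) → 2 Mn²⁺(aq) + 2 H⁺(aq)
Q = [Mn²⁺]^2·[H⁺]^2 / ([Mn³⁺]^2·P(H₂)); log Q = -1.595.
E = E° − (0.0592/n) log Q = +1.51 − (0.0592/2)(-1.595) = +1.557 V.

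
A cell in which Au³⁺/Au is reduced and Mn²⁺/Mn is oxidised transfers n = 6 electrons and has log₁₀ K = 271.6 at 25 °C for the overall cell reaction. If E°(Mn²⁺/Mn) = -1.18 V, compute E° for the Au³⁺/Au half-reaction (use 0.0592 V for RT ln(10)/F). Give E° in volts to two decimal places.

+1.50 V

E°cell = (0.0592/n)·log K = (0.0592/6)(271.6) = +2.680 V.
Since Au³⁺/Au is the cathode and Mn²⁺/Mn the anode, E°cell = E°(Au³⁺/Au) − E°(Mn²⁺/Mn).
So E°(Au³⁺/Au) = E°cell + E°(Mn²⁺/Mn) = +2.680 + (-1.18) = +1.50 V.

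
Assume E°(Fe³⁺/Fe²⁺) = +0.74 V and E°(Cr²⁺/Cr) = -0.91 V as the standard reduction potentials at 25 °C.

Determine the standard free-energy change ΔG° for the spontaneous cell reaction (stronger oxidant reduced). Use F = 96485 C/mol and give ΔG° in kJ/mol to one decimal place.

-318.4 kJ/mol

Fe³⁺/Fe²⁺ (E° = +0.74 V) is the cathode; Cr²⁺/Cr (E° = -0.91 V) is the anode, so E°cell = +1.65 V.
Balancing electrons gives n = 2 (lcm of 1 and 2).
ΔG° = −nFE° = −(2)(96485)(+1.65) = -318,400 J = -318.4 kJ/mol.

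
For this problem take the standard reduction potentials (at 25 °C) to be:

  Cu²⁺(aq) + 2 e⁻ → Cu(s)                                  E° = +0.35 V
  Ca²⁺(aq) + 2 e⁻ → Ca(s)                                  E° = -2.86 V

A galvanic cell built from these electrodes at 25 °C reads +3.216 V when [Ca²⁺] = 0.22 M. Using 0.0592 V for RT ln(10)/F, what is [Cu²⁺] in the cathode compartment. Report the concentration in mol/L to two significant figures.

Cu²⁺/Cu is the cathode, Ca²⁺/Ca the anode: E°cell = +3.21 V, n = 2.
Overall reaction: Cu²⁺(aq) + Ca(s) → Cu(s) + Ca²⁺(aq); Q = [Ca²⁺]^1/[Cu²⁺]^1.
From E = E° − (0.0592/n) log Q: log Q = (E° − E)·n/0.0592 = (+3.21 − (+3.216))·2/0.0592 = -0.2027.
So 1·log[Cu²⁺] = 1·log(0.22) − log Q = -0.6576 − (-0.2027) = -0.4549; [Cu²⁺] = 10^(-0.4549) ≈ 0.35 M.

0.35 M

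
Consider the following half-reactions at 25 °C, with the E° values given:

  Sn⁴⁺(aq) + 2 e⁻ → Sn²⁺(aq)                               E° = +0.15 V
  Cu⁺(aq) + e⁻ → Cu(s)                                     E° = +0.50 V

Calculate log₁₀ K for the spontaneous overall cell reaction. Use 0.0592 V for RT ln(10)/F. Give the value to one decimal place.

Cathode: Cu⁺/Cu; anode: Sn⁴⁺/Sn²⁺. E°cell = +0.35 V, n = 2.
log K = nE°cell / 0.0592 = (2)(+0.35) / 0.0592 = 11.8.

11.8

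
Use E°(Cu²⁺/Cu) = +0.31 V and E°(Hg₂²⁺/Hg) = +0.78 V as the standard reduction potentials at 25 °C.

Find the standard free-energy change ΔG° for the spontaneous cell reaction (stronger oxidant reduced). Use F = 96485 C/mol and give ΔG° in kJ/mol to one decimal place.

-90.7 kJ/mol

Hg₂²⁺/Hg (E° = +0.78 V) is the cathode; Cu²⁺/Cu (E° = +0.31 V) is the anode, so E°cell = +0.47 V.
Balancing electrons gives n = 2 (lcm of 2 and 2).
ΔG° = −nFE° = −(2)(96485)(+0.47) = -90,696 J = -90.7 kJ/mol.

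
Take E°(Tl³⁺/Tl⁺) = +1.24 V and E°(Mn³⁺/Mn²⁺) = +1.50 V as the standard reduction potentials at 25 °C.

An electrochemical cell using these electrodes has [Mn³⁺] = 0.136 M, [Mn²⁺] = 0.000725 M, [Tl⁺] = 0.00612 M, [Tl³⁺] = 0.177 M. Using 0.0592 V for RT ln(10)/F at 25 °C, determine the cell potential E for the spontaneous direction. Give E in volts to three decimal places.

Mn³⁺/Mn²⁺ is the cathode (higher E°), Tl³⁺/Tl⁺ the anode: E°cell = +1.50 − (+1.24) = +0.26 V, n = 2.
Overall: 2 Mn³⁺(aq) + Tl⁺(aq) → 2 Mn²⁺(aq) + Tl³⁺(aq)
Q = [Mn²⁺]^2·[Tl³⁺] / ([Mn³⁺]^2·[Tl⁺]); log Q = -3.085.
E = E° − (0.0592/n) log Q = +0.26 − (0.0592/2)(-3.085) = +0.351 V.

+0.351 V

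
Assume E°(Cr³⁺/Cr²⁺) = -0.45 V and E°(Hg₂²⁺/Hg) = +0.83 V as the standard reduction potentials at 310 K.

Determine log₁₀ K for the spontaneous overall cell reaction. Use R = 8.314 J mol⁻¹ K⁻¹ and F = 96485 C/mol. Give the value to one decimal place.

41.6

Cathode: Hg₂²⁺/Hg; anode: Cr³⁺/Cr²⁺. E°cell = (+0.83) − (-0.45) = +1.28 V, with n = 2.
ΔG° = −nFE° = −RT ln K, so ln K = nFE°/(RT) = (2)(96485)(+1.28) / ((8.314)(310)) = 95.836.
log₁₀ K = 95.836 / ln 10 = 41.6.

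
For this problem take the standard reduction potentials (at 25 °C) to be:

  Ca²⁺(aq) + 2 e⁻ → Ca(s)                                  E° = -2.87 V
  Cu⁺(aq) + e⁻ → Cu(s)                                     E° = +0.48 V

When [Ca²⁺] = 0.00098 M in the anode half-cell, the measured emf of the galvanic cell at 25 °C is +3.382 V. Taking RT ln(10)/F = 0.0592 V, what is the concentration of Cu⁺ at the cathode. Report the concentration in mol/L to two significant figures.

Cu⁺/Cu is the cathode, Ca²⁺/Ca the anode: E°cell = +3.35 V, n = 2.
Overall reaction: 2 Cu⁺(aq) + Ca(s) → 2 Cu(s) + Ca²⁺(aq); Q = [Ca²⁺]^1/[Cu⁺]^2.
From E = E° − (0.0592/n) log Q: log Q = (E° − E)·n/0.0592 = (+3.35 − (+3.382))·2/0.0592 = -1.0811.
So 2·log[Cu⁺] = 1·log(0.00098) − log Q = -3.0088 − (-1.0811) = -1.9277; log[Cu⁺] = -1.9277 / 2 = -0.9638; [Cu⁺] = 10^(-0.9638) ≈ 0.11 M.

0.11 M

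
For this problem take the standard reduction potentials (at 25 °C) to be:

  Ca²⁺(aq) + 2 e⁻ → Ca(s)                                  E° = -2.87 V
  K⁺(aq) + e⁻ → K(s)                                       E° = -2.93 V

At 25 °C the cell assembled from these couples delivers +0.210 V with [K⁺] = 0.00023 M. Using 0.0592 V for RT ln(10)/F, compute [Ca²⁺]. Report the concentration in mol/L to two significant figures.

Ca²⁺/Ca is the cathode, K⁺/K the anode: E°cell = +0.06 V, n = 2.
Overall reaction: Ca²⁺(aq) + 2 K(s) → Ca(s) + 2 K⁺(aq); Q = [K⁺]^2/[Ca²⁺]^1.
From E = E° − (0.0592/n) log Q: log Q = (E° − E)·n/0.0592 = (+0.06 − (+0.210))·2/0.0592 = -5.0676.
So 1·log[Ca²⁺] = 2·log(0.00023) − log Q = -7.2765 − (-5.0676) = -2.2089; [Ca²⁺] = 10^(-2.2089) ≈ 0.0062 M.

0.0062 M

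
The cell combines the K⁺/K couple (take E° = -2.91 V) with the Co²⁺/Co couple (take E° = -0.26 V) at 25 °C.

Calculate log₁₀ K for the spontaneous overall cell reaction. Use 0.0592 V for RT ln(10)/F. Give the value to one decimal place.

Cathode: Co²⁺/Co; anode: K⁺/K. E°cell = +2.65 V, n = 2.
log K = nE°cell / 0.0592 = (2)(+2.65) / 0.0592 = 89.5.

89.5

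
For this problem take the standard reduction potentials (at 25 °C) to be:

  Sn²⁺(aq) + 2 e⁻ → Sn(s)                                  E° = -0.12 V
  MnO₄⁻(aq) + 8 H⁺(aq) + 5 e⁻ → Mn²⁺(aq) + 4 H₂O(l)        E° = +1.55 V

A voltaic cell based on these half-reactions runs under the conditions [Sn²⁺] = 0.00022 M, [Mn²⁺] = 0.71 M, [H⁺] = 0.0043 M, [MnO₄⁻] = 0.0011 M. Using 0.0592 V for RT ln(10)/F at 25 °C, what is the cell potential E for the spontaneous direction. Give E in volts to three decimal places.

MnO₄⁻/Mn²⁺ is the cathode (higher E°), Sn²⁺/Sn the anode: E°cell = +1.55 − (-0.12) = +1.67 V, n = 10.
Overall: 2 MnO₄⁻(aq) + 16 H⁺(aq) + 5 Sn(s) → 2 Mn²⁺(aq) + 8 H₂O(l) + 5 Sn²⁺(aq)
Q = [Mn²⁺]^2·[Sn²⁺]^5 / ([MnO₄⁻]^2·[H⁺]^16); log Q = 25.196.
E = E° − (0.0592/n) log Q = +1.67 − (0.0592/10)(25.196) = +1.521 V.

+1.521 V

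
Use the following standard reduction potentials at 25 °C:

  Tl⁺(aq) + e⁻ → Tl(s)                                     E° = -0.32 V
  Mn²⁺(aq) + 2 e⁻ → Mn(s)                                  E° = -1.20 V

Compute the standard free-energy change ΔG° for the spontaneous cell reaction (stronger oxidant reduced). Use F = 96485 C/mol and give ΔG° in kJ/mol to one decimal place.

Tl⁺/Tl (E° = -0.32 V) is the cathode; Mn²⁺/Mn (E° = -1.20 V) is the anode, so E°cell = +0.88 V.
Balancing electrons gives n = 2 (lcm of 1 and 2).
ΔG° = −nFE° = −(2)(96485)(+0.88) = -169,814 J = -169.8 kJ/mol.

-169.8 kJ/mol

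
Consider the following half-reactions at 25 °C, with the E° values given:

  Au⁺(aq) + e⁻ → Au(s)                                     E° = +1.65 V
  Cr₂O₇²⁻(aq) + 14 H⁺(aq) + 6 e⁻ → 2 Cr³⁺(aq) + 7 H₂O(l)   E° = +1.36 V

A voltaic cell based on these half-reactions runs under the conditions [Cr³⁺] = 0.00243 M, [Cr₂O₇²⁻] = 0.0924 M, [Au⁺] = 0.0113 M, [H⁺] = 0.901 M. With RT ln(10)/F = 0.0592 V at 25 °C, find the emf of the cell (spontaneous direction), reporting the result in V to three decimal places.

Au⁺/Au is the cathode (higher E°), Cr₂O₇²⁻/Cr³⁺ the anode: E°cell = +1.65 − (+1.36) = +0.29 V, n = 6.
Overall: 6 Au⁺(aq) + 2 Cr³⁺(aq) + 7 H₂O(l) → 6 Au(s) + Cr₂O₇²⁻(aq) + 14 H⁺(aq)
Q = [Cr₂O₇²⁻]·[H⁺]^14 / ([Au⁺]^6·[Cr³⁺]^2); log Q = 15.242.
E = E° − (0.0592/n) log Q = +0.29 − (0.0592/6)(15.242) = +0.140 V.

+0.140 V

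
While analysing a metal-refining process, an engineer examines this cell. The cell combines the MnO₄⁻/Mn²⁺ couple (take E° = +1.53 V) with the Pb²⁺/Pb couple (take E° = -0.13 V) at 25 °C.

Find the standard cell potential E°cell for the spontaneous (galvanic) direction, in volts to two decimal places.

The MnO₄⁻/Mn²⁺ couple has the higher reduction potential, so it is the cathode; Pb²⁺/Pb is oxidised at the anode.
E°cell = E°(cathode) − E°(anode) = (+1.53) − (-0.13) = +1.66 V.
Since E°cell > 0, the reaction is spontaneous under standard conditions.

+1.66 V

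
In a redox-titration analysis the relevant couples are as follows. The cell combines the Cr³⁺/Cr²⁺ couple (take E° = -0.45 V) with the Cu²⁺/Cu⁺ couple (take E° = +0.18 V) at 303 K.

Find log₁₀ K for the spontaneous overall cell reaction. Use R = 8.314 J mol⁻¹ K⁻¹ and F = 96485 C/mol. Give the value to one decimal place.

10.5

Cathode: Cu²⁺/Cu⁺; anode: Cr³⁺/Cr²⁺. E°cell = (+0.18) − (-0.45) = +0.63 V, with n = 1.
ΔG° = −nFE° = −RT ln K, so ln K = nFE°/(RT) = (1)(96485)(+0.63) / ((8.314)(303)) = 24.129.
log₁₀ K = 24.129 / ln 10 = 10.5.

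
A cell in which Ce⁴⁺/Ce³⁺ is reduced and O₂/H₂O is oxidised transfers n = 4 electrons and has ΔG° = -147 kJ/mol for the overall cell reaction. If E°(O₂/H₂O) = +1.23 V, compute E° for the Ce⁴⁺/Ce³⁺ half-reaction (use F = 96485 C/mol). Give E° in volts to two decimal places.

E°cell = −ΔG°/(nF) = −(-147×10³)/((4)(96485)) = +0.381 V.
Since Ce⁴⁺/Ce³⁺ is the cathode and O₂/H₂O the anode, E°cell = E°(Ce⁴⁺/Ce³⁺) − E°(O₂/H₂O).
So E°(Ce⁴⁺/Ce³⁺) = E°cell + E°(O₂/H₂O) = +0.381 + (+1.23) = +1.61 V.

+1.61 V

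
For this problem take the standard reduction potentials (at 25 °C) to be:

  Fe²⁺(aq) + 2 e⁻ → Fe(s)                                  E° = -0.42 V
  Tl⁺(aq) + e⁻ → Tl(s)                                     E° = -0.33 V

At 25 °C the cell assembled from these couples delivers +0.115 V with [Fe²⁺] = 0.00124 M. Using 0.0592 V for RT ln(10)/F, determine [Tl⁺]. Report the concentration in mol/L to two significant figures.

Tl⁺/Tl is the cathode, Fe²⁺/Fe the anode: E°cell = +0.09 V, n = 2.
Overall reaction: 2 Tl⁺(aq) + Fe(s) → 2 Tl(s) + Fe²⁺(aq); Q = [Fe²⁺]^1/[Tl⁺]^2.
From E = E° − (0.0592/n) log Q: log Q = (E° − E)·n/0.0592 = (+0.09 − (+0.115))·2/0.0592 = -0.8446.
So 2·log[Tl⁺] = 1·log(0.00124) − log Q = -2.9066 − (-0.8446) = -2.0620; log[Tl⁺] = -2.0620 / 2 = -1.0310; [Tl⁺] = 10^(-1.0310) ≈ 0.093 M.

0.093 M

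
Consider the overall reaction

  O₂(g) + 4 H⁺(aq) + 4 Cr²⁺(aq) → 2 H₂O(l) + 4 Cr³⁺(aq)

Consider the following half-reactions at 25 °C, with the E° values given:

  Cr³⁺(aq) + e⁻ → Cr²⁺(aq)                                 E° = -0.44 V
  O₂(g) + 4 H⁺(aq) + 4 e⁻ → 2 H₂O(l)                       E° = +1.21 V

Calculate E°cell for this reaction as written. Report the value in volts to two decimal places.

The O₂/H₂O couple has the higher reduction potential, so it is the cathode; Cr³⁺/Cr²⁺ is oxidised at the anode.
E°cell = E°(cathode) − E°(anode) = (+1.21) − (-0.44) = +1.65 V.
Since E°cell > 0, the reaction is spontaneous under standard conditions.

+1.65 V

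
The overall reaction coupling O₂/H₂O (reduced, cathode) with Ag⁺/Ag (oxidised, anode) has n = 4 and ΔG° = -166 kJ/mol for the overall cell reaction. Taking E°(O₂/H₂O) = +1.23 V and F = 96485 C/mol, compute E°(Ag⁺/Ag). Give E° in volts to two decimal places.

+0.80 V

E°cell = −ΔG°/(nF) = −(-166×10³)/((4)(96485)) = +0.430 V.
Since O₂/H₂O is the cathode and Ag⁺/Ag the anode, E°cell = E°(O₂/H₂O) − E°(Ag⁺/Ag).
So E°(Ag⁺/Ag) = E°(O₂/H₂O) − E°cell = (+1.23) − (+0.430) = +0.80 V.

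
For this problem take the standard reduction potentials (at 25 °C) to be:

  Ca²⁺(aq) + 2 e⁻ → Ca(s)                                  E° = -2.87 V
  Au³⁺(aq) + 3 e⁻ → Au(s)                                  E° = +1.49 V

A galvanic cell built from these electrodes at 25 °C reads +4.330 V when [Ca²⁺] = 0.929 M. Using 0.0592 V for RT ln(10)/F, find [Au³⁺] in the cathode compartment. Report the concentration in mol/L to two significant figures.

0.027 M

Au³⁺/Au is the cathode, Ca²⁺/Ca the anode: E°cell = +4.36 V, n = 6.
Overall reaction: 2 Au³⁺(aq) + 3 Ca(s) → 2 Au(s) + 3 Ca²⁺(aq); Q = [Ca²⁺]^3/[Au³⁺]^2.
From E = E° − (0.0592/n) log Q: log Q = (E° − E)·n/0.0592 = (+4.36 − (+4.330))·6/0.0592 = 3.0405.
So 2·log[Au³⁺] = 3·log(0.929) − log Q = -0.0960 − (3.0405) = -3.1365; log[Au³⁺] = -3.1365 / 2 = -1.5682; [Au³⁺] = 10^(-1.5682) ≈ 0.027 M.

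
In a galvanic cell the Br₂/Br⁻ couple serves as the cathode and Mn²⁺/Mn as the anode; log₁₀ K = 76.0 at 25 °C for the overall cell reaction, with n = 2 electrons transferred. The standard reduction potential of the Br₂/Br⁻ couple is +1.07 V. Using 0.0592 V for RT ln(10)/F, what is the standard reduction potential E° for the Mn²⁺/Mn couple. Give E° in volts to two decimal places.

-1.18 V

E°cell = (0.0592/n)·log K = (0.0592/2)(76.0) = +2.250 V.
Since Br₂/Br⁻ is the cathode and Mn²⁺/Mn the anode, E°cell = E°(Br₂/Br⁻) − E°(Mn²⁺/Mn).
So E°(Mn²⁺/Mn) = E°(Br₂/Br⁻) − E°cell = (+1.07) − (+2.250) = -1.18 V.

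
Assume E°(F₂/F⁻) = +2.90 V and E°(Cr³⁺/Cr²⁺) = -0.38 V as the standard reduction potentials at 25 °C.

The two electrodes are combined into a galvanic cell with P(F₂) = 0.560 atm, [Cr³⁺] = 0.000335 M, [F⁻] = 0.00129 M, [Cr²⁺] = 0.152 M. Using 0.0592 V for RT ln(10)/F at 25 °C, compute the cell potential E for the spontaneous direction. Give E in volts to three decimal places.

+3.601 V

F₂/F⁻ is the cathode (higher E°), Cr³⁺/Cr²⁺ the anode: E°cell = +2.90 − (-0.38) = +3.28 V, n = 2.
Overall: F₂(g) + 2 Cr²⁺(aq) → 2 F⁻(aq) + 2 Cr³⁺(aq)
Q = [F⁻]^2·[Cr³⁺]^2 / (P(F₂)·[Cr²⁺]^2); log Q = -10.841.
E = E° − (0.0592/n) log Q = +3.28 − (0.0592/2)(-10.841) = +3.601 V.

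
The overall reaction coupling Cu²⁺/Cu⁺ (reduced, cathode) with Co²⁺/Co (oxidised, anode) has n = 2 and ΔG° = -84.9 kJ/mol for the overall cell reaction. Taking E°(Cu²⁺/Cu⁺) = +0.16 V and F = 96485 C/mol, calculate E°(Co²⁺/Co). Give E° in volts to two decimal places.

-0.28 V

E°cell = −ΔG°/(nF) = −(-84.9×10³)/((2)(96485)) = +0.440 V.
Since Cu²⁺/Cu⁺ is the cathode and Co²⁺/Co the anode, E°cell = E°(Cu²⁺/Cu⁺) − E°(Co²⁺/Co).
So E°(Co²⁺/Co) = E°(Cu²⁺/Cu⁺) − E°cell = (+0.16) − (+0.440) = -0.28 V.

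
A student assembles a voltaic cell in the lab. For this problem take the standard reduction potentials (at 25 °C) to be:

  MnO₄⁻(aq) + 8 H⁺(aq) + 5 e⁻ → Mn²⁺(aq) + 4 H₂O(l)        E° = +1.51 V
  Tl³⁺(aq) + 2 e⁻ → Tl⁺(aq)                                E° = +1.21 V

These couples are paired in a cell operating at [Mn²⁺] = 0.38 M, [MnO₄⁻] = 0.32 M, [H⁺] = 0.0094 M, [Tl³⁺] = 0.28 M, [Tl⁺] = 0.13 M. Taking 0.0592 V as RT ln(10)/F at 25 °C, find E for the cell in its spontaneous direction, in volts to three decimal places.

MnO₄⁻/Mn²⁺ is the cathode (higher E°), Tl³⁺/Tl⁺ the anode: E°cell = +1.51 − (+1.21) = +0.30 V, n = 10.
Overall: 2 MnO₄⁻(aq) + 16 H⁺(aq) + 5 Tl⁺(aq) → 2 Mn²⁺(aq) + 8 H₂O(l) + 5 Tl³⁺(aq)
Q = [Mn²⁺]^2·[Tl³⁺]^5 / ([MnO₄⁻]^2·[H⁺]^16·[Tl⁺]^5); log Q = 34.245.
E = E° − (0.0592/n) log Q = +0.30 − (0.0592/10)(34.245) = +0.097 V.

+0.097 V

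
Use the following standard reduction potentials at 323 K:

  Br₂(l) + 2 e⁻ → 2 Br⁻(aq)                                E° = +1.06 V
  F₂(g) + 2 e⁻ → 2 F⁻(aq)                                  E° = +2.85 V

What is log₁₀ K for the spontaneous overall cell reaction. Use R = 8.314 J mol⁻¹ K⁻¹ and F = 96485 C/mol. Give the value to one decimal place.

Cathode: F₂/F⁻; anode: Br₂/Br⁻. E°cell = (+2.85) − (+1.06) = +1.79 V, with n = 2.
ΔG° = −nFE° = −RT ln K, so ln K = nFE°/(RT) = (2)(96485)(+1.79) / ((8.314)(323)) = 128.626.
log₁₀ K = 128.626 / ln 10 = 55.9.

55.9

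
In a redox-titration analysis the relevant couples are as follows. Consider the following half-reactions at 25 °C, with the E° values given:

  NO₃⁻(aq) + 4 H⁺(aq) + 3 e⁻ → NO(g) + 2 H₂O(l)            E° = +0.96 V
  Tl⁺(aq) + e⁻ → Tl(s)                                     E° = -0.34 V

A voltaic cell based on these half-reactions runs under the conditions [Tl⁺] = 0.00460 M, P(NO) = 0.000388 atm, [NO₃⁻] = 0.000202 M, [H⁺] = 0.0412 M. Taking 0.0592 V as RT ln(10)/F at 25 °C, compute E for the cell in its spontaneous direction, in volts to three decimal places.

+1.323 V

NO₃⁻/NO is the cathode (higher E°), Tl⁺/Tl the anode: E°cell = +0.96 − (-0.34) = +1.30 V, n = 3.
Overall: NO₃⁻(aq) + 4 H⁺(aq) + 3 Tl(s) → NO(g) + 2 H₂O(l) + 3 Tl⁺(aq)
Q = P(NO)·[Tl⁺]^3 / ([NO₃⁻]·[H⁺]^4); log Q = -1.188.
E = E° − (0.0592/n) log Q = +1.30 − (0.0592/3)(-1.188) = +1.323 V.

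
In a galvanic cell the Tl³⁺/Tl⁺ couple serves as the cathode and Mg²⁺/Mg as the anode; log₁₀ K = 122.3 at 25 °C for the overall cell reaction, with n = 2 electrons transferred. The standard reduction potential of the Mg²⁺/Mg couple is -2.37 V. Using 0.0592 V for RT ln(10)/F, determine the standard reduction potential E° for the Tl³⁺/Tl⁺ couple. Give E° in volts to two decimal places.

+1.25 V

E°cell = (0.0592/n)·log K = (0.0592/2)(122.3) = +3.620 V.
Since Tl³⁺/Tl⁺ is the cathode and Mg²⁺/Mg the anode, E°cell = E°(Tl³⁺/Tl⁺) − E°(Mg²⁺/Mg).
So E°(Tl³⁺/Tl⁺) = E°cell + E°(Mg²⁺/Mg) = +3.620 + (-2.37) = +1.25 V.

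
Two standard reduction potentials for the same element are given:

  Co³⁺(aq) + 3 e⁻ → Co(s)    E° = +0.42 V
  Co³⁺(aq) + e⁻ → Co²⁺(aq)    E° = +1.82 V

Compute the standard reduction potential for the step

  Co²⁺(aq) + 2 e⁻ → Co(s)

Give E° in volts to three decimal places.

-0.280 V

Sequential free energies add, so n₃E°₃ = n₁E°₁ + n₂E°₂.
With n₃ = 3, and the known step contributing 1×(+1.82) V, the unknown satisfies 2·E° = 3×(+0.42) − 1×(+1.82) = -0.560.
E° = -0.560 / 2 = -0.280 V.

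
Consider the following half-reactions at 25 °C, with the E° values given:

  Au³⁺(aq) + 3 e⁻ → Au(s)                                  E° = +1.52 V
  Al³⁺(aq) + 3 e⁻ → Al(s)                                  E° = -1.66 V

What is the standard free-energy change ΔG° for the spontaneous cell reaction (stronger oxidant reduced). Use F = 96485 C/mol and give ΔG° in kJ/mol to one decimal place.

-920.5 kJ/mol

Au³⁺/Au (E° = +1.52 V) is the cathode; Al³⁺/Al (E° = -1.66 V) is the anode, so E°cell = +3.18 V.
Balancing electrons gives n = 3 (lcm of 3 and 3).
ΔG° = −nFE° = −(3)(96485)(+3.18) = -920,467 J = -920.5 kJ/mol.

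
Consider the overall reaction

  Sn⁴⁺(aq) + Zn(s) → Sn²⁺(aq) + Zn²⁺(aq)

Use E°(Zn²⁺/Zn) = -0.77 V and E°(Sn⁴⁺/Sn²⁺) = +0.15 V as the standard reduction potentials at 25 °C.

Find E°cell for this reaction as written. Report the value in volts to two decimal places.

The Sn⁴⁺/Sn²⁺ couple has the higher reduction potential, so it is the cathode; Zn²⁺/Zn is oxidised at the anode.
E°cell = E°(cathode) − E°(anode) = (+0.15) − (-0.77) = +0.92 V.

+0.92 V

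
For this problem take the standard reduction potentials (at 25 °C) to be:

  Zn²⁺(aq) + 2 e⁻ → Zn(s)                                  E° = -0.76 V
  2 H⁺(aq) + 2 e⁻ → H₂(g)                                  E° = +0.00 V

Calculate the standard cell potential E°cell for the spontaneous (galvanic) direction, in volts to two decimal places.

+0.76 V

The H⁺/H₂ couple has the higher reduction potential, so it is the cathode; Zn²⁺/Zn is oxidised at the anode.
E°cell = E°(cathode) − E°(anode) = (+0.00) − (-0.76) = +0.76 V.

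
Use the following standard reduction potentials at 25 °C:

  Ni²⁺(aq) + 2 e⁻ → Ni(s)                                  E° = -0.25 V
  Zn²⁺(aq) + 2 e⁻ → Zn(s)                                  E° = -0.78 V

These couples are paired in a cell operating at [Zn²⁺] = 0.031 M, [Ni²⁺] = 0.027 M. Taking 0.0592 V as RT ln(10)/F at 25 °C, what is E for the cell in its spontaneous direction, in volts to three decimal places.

+0.528 V

Ni²⁺/Ni is the cathode (higher E°), Zn²⁺/Zn the anode: E°cell = -0.25 − (-0.78) = +0.53 V, n = 2.
Overall: Ni²⁺(aq) + Zn(s) → Ni(s) + Zn²⁺(aq)
Q = [Zn²⁺] / ([Ni²⁺]); log Q = 0.060.
E = E° − (0.0592/n) log Q = +0.53 − (0.0592/2)(0.060) = +0.528 V.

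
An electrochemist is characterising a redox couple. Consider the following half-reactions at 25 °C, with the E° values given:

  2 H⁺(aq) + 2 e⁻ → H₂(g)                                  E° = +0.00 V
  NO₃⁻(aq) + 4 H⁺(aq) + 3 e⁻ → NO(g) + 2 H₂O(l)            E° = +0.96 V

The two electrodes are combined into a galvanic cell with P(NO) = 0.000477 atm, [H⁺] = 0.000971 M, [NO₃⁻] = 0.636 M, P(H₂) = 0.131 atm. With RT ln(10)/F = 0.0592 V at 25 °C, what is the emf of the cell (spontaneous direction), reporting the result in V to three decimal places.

NO₃⁻/NO is the cathode (higher E°), H⁺/H₂ the anode: E°cell = +0.96 − (+0.00) = +0.96 V, n = 6.
Overall: 2 NO₃⁻(aq) + 2 H⁺(aq) + 3 H₂(g) → 2 NO(g) + 4 H₂O(l)
Q = P(NO)^2 / ([NO₃⁻]^2·[H⁺]^2·P(H₂)^3); log Q = 2.424.
E = E° − (0.0592/n) log Q = +0.96 − (0.0592/6)(2.424) = +0.936 V.

+0.936 V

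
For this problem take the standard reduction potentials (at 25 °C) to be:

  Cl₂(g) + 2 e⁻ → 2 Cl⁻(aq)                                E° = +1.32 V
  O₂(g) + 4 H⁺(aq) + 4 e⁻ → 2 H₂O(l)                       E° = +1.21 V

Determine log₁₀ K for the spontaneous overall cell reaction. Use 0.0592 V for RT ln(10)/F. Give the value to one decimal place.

7.4

Cathode: Cl₂/Cl⁻; anode: O₂/H₂O. E°cell = +0.11 V, n = 4.
log K = nE°cell / 0.0592 = (4)(+0.11) / 0.0592 = 7.4.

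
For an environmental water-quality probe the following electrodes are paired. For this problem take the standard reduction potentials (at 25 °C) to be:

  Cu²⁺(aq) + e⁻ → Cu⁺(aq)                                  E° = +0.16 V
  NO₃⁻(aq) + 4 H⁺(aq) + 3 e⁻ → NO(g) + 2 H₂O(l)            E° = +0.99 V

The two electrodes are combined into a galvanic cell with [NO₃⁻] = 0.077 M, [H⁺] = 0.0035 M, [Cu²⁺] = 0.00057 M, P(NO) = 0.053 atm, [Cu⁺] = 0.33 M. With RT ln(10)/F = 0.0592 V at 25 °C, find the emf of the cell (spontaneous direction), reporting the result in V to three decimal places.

NO₃⁻/NO is the cathode (higher E°), Cu²⁺/Cu⁺ the anode: E°cell = +0.99 − (+0.16) = +0.83 V, n = 3.
Overall: NO₃⁻(aq) + 4 H⁺(aq) + 3 Cu⁺(aq) → NO(g) + 2 H₂O(l) + 3 Cu²⁺(aq)
Q = P(NO)·[Cu²⁺]^3 / ([NO₃⁻]·[H⁺]^4·[Cu⁺]^3); log Q = 1.374.
E = E° − (0.0592/n) log Q = +0.83 − (0.0592/3)(1.374) = +0.803 V.

+0.803 V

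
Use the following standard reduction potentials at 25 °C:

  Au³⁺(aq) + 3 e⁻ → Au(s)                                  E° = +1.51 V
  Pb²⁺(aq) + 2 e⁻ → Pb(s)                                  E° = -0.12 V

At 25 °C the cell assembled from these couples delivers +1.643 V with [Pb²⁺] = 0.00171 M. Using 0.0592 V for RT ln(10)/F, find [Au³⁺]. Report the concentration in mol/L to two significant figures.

0.00032 M

Au³⁺/Au is the cathode, Pb²⁺/Pb the anode: E°cell = +1.63 V, n = 6.
Overall reaction: 2 Au³⁺(aq) + 3 Pb(s) → 2 Au(s) + 3 Pb²⁺(aq); Q = [Pb²⁺]^3/[Au³⁺]^2.
From E = E° − (0.0592/n) log Q: log Q = (E° − E)·n/0.0592 = (+1.63 − (+1.643))·6/0.0592 = -1.3176.
So 2·log[Au³⁺] = 3·log(0.00171) − log Q = -8.3010 − (-1.3176) = -6.9834; log[Au³⁺] = -6.9834 / 2 = -3.4917; [Au³⁺] = 10^(-3.4917) ≈ 0.00032 M.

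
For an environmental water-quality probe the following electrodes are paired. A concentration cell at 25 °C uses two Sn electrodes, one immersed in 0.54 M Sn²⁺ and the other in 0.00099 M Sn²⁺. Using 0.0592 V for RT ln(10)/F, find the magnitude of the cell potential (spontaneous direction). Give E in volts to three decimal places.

+0.081 V

For a concentration cell E°cell = 0. The 0.54 M side is the cathode (reduction is favoured where [Sn²⁺] is higher).
With n = 2, E = −(0.0592/2) log([Sn²⁺]ₐₙ/[Sn²⁺]꜀ₐₜ) = −(0.0592/2) log(0.00099/0.54) = −(0.0592/2)(-2.737) = +0.081 V.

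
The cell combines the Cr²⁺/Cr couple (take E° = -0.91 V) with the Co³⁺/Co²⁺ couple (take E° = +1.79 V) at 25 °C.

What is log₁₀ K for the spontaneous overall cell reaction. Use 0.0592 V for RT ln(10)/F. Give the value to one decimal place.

Cathode: Co³⁺/Co²⁺; anode: Cr²⁺/Cr. E°cell = +2.70 V, n = 2.
log K = nE°cell / 0.0592 = (2)(+2.70) / 0.0592 = 91.2.

91.2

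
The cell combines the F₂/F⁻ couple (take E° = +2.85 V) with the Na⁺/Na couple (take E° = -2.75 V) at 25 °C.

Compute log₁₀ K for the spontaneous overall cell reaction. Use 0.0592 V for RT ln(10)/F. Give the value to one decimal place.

Cathode: F₂/F⁻; anode: Na⁺/Na. E°cell = +5.60 V, n = 2.
log K = nE°cell / 0.0592 = (2)(+5.60) / 0.0592 = 189.2.

189.2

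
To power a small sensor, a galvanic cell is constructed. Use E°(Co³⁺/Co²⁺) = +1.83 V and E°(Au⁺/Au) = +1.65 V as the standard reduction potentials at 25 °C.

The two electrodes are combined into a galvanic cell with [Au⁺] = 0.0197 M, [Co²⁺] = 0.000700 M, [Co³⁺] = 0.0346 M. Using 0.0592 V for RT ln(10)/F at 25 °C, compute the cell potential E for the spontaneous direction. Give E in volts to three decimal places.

Co³⁺/Co²⁺ is the cathode (higher E°), Au⁺/Au the anode: E°cell = +1.83 − (+1.65) = +0.18 V, n = 1.
Overall: Co³⁺(aq) + Au(s) → Co²⁺(aq) + Au⁺(aq)
Q = [Co²⁺]·[Au⁺] / ([Co³⁺]); log Q = -3.400.
E = E° − (0.0592/n) log Q = +0.18 − (0.0592/1)(-3.400) = +0.381 V.

+0.381 V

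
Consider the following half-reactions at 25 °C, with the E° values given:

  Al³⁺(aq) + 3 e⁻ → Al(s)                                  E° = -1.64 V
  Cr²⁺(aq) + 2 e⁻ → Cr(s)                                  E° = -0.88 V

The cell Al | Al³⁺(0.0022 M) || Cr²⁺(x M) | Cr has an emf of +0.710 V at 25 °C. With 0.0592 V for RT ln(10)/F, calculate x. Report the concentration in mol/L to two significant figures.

0.00035 M

Cr²⁺/Cr is the cathode, Al³⁺/Al the anode: E°cell = +0.76 V, n = 6.
Overall reaction: 3 Cr²⁺(aq) + 2 Al(s) → 3 Cr(s) + 2 Al³⁺(aq); Q = [Al³⁺]^2/[Cr²⁺]^3.
From E = E° − (0.0592/n) log Q: log Q = (E° − E)·n/0.0592 = (+0.76 − (+0.710))·6/0.0592 = 5.0676.
So 3·log[Cr²⁺] = 2·log(0.0022) − log Q = -5.3152 − (5.0676) = -10.3828; log[Cr²⁺] = -10.3828 / 3 = -3.4609; [Cr²⁺] = 10^(-3.4609) ≈ 0.00035 M.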